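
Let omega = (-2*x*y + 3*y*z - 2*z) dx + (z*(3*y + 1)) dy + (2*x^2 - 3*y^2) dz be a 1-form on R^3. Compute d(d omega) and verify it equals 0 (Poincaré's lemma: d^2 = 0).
d(d omega) = 0

Step 1: d omega = sum_{i<j} (∂f_j/∂x_i - ∂f_i/∂x_j) dx_i ∧ dx_j:
  coeff of dx ∧ dy: 2*x - 3*z
  coeff of dx ∧ dz: 4*x - 3*y + 2
  coeff of dy ∧ dz: -9*y - 1
Step 2: Apply d again to each 2-form coefficient. The only possible 3-form in R^3 is dx ∧ dy ∧ dz, with coefficient
  ∂(coeff of dy∧dz)/∂x - ∂(coeff of dx∧dz)/∂y + ∂(coeff of dx∧dy)/∂z
  = ∂/∂x (-9*y - 1) - ∂/∂y (4*x - 3*y + 2) + ∂/∂z (2*x - 3*z).
Each of these terms simplifies to sums of mixed partials that cancel in pairs. The result is 0 (by equality of mixed partials for smooth functions — Schwarz / Clairaut).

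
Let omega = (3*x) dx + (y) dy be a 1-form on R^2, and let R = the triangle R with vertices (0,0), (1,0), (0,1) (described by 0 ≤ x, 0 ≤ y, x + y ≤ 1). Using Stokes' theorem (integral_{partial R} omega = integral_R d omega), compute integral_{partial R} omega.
integral_(partial R) omega = 0

Stokes: integral_partial_R omega = integral_R d omega with d omega = (∂Q/∂x - ∂P/∂y) dx ∧ dy.
  ∂Q/∂x = 0
  ∂P/∂y = 0
  integrand = ∂Q/∂x - ∂P/∂y = 0.
Integrating over R: integral_0^1 integral_0^{1-x} (0) dy dx = 0.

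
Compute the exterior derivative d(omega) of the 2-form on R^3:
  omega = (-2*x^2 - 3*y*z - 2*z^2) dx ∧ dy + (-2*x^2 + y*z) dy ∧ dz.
d(omega) = (-4*x - 3*y - 4*z) dx ∧ dy ∧ dz

For a 2-form omega = sum_{i<j} g_{ij} dx_i ∧ dx_j, the exterior derivative is
  d(omega) = sum_{i<j} d(g_{ij}) ∧ dx_i ∧ dx_j = sum_{i<j, k} (∂g_{ij}/∂x_k) dx_k ∧ dx_i ∧ dx_j.
Expand each term, using dx_k ∧ dx_i ∧ dx_j = sgn(permutation) dx_{(a)} ∧ dx_{(b)} ∧ dx_{(c)} with (a < b < c) sorted:
  d(-2*x^2 - 3*y*z - 2*z^2) includes (∂/∂z)(-2*x^2 - 3*y*z - 2*z^2) dz = (-3*y - 4*z) dz, which multiplied by dx ∧ dy gives (-3*y - 4*z) dx ∧ dy ∧ dz
  d(-2*x^2 + y*z) includes (∂/∂x)(-2*x^2 + y*z) dx = (-4*x) dx, which multiplied by dy ∧ dz gives (-4*x) dx ∧ dy ∧ dz
Collecting like 3-forms: d(omega) = (-4*x - 3*y - 4*z) dx ∧ dy ∧ dz.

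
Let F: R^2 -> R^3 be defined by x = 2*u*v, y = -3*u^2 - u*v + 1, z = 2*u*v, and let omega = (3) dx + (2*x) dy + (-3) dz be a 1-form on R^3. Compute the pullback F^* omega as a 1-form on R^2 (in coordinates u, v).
F^* omega = (4*u*v*(-6*u - v)) du + (-4*u^2*v) dv

Using F^*(f dg) = (f ∘ F) d(g ∘ F), substitute each coordinate x_i by F_i(u, v) in f_i, and replace dx_i by d F_i = (∂F_i/∂u) du + (∂F_i/∂v) dv.
  For the x component: f_1(F) = 3; d F_1 = (2*v) du + (2*u) dv
  For the y component: f_2(F) = 4*u*v; d F_2 = (-6*u - v) du + (-u) dv
  For the z component: f_3(F) = -3; d F_3 = (2*v) du + (2*u) dv
Combining and collecting du, dv coefficients:
  coeff of du: 4*u*v*(-6*u - v)
  coeff of dv: -4*u^2*v
F^* omega = (4*u*v*(-6*u - v)) du + (-4*u^2*v) dv.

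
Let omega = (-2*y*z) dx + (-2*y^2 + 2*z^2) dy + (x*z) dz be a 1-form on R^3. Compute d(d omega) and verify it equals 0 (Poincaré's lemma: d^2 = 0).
d(d omega) = 0

Step 1: d omega = sum_{i<j} (∂f_j/∂x_i - ∂f_i/∂x_j) dx_i ∧ dx_j:
  coeff of dx ∧ dy: 2*z
  coeff of dx ∧ dz: 2*y + z
  coeff of dy ∧ dz: -4*z
Step 2: Apply d again to each 2-form coefficient. The only possible 3-form in R^3 is dx ∧ dy ∧ dz, with coefficient
  ∂(coeff of dy∧dz)/∂x - ∂(coeff of dx∧dz)/∂y + ∂(coeff of dx∧dy)/∂z
  = ∂/∂x (-4*z) - ∂/∂y (2*y + z) + ∂/∂z (2*z).
Each of these terms simplifies to sums of mixed partials that cancel in pairs. The result is 0 (by equality of mixed partials for smooth functions — Schwarz / Clairaut).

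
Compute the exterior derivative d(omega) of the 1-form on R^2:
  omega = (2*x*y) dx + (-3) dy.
d(omega) = (-2*x) dx ∧ dy

For a 1-form omega = sum_i f_i dx_i, the exterior derivative is
  d(omega) = sum_{i < j} (∂f_j/∂x_i - ∂f_i/∂x_j) dx_i ∧ dx_j.
  coefficient of dx ∧ dy: ∂f_2/∂x - ∂f_1/∂y = ∂(-3)/∂x - ∂(2*x*y)/∂y = -2*x
Assembling: d(omega) = (-2*x) dx ∧ dy.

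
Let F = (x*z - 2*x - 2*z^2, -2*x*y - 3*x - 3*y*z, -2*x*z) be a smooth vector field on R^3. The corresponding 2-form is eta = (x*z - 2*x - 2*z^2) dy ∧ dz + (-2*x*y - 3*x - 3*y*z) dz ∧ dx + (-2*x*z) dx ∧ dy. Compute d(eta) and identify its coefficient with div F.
d(eta) = (-4*x - 2*z - 2) dx ∧ dy ∧ dz; div F = -4*x - 2*z - 2

For a 2-form in R^3 of the form above, applying d gives a 3-form with coefficient ∂P/∂x + ∂Q/∂y + ∂R/∂z:
  ∂P/∂x = z - 2
  ∂Q/∂y = -2*x - 3*z
  ∂R/∂z = -2*x
Sum = -4*x - 2*z - 2, which is exactly div F.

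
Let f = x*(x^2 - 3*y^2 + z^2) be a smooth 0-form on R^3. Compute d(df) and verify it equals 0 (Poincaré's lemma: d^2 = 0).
d(df) = 0

Step 1: df = sum_i (∂f/∂x_i) dx_i = (3*x^2 - 3*y^2 + z^2) dx + (-6*x*y) dy + (2*x*z) dz.
Step 2: Apply d again. Using the 1-form formula, the coefficient of dx ∧ dy in d(df) is ∂^2 f/∂x ∂y - ∂^2 f/∂y ∂x = (-6*y) - (-6*y) = 0 (equality of mixed partials for smooth f).
Similarly for dx ∧ dz and dy ∧ dz — all coefficients vanish. So d(df) = 0.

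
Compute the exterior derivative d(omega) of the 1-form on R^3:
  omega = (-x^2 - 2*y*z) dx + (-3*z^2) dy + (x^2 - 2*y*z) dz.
d(omega) = (2*z) dx ∧ dy + (2*x + 2*y) dx ∧ dz + (4*z) dy ∧ dz

For a 1-form omega = sum_i f_i dx_i, the exterior derivative is
  d(omega) = sum_{i < j} (∂f_j/∂x_i - ∂f_i/∂x_j) dx_i ∧ dx_j.
  coefficient of dx ∧ dy: ∂f_2/∂x - ∂f_1/∂y = ∂(-3*z^2)/∂x - ∂(-x^2 - 2*y*z)/∂y = 2*z
  coefficient of dx ∧ dz: ∂f_3/∂x - ∂f_1/∂z = ∂(x^2 - 2*y*z)/∂x - ∂(-x^2 - 2*y*z)/∂z = 2*x + 2*y
  coefficient of dy ∧ dz: ∂f_3/∂y - ∂f_2/∂z = ∂(x^2 - 2*y*z)/∂y - ∂(-3*z^2)/∂z = 4*z
Assembling: d(omega) = (2*z) dx ∧ dy + (2*x + 2*y) dx ∧ dz + (4*z) dy ∧ dz.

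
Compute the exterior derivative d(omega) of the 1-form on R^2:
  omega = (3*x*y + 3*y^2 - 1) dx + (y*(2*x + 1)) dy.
d(omega) = (-3*x - 4*y) dx ∧ dy

For a 1-form omega = sum_i f_i dx_i, the exterior derivative is
  d(omega) = sum_{i < j} (∂f_j/∂x_i - ∂f_i/∂x_j) dx_i ∧ dx_j.
  coefficient of dx ∧ dy: ∂f_2/∂x - ∂f_1/∂y = ∂(y*(2*x + 1))/∂x - ∂(3*x*y + 3*y^2 - 1)/∂y = -3*x - 4*y
Assembling: d(omega) = (-3*x - 4*y) dx ∧ dy.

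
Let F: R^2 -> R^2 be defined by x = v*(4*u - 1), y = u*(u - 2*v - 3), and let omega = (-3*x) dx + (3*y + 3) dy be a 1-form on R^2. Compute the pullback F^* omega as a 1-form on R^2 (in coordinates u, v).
F^* omega = (6*u^3 - 18*u^2*v - 27*u^2 - 36*u*v^2 + 36*u*v + 33*u + 12*v^2 - 6*v - 9) du + (-6*u^3 - 36*u^2*v + 18*u^2 + 24*u*v - 6*u - 3*v) dv

Using F^*(f dg) = (f ∘ F) d(g ∘ F), substitute each coordinate x_i by F_i(u, v) in f_i, and replace dx_i by d F_i = (∂F_i/∂u) du + (∂F_i/∂v) dv.
  For the x component: f_1(F) = 3*v*(1 - 4*u); d F_1 = (4*v) du + (4*u - 1) dv
  For the y component: f_2(F) = 3*u^2 - 6*u*v - 9*u + 3; d F_2 = (2*u - 2*v - 3) du + (-2*u) dv
Combining and collecting du, dv coefficients:
  coeff of du: 6*u^3 - 18*u^2*v - 27*u^2 - 36*u*v^2 + 36*u*v + 33*u + 12*v^2 - 6*v - 9
  coeff of dv: -6*u^3 - 36*u^2*v + 18*u^2 + 24*u*v - 6*u - 3*v
F^* omega = (6*u^3 - 18*u^2*v - 27*u^2 - 36*u*v^2 + 36*u*v + 33*u + 12*v^2 - 6*v - 9) du + (-6*u^3 - 36*u^2*v + 18*u^2 + 24*u*v - 6*u - 3*v) dv.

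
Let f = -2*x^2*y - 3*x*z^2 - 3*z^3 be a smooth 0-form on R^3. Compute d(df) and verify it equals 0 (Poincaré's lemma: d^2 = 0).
d(df) = 0

Step 1: df = sum_i (∂f/∂x_i) dx_i = (-4*x*y - 3*z^2) dx + (-2*x^2) dy + (3*z*(-2*x - 3*z)) dz.
Step 2: Apply d again. Using the 1-form formula, the coefficient of dx ∧ dy in d(df) is ∂^2 f/∂x ∂y - ∂^2 f/∂y ∂x = (-4*x) - (-4*x) = 0 (equality of mixed partials for smooth f).
Similarly for dx ∧ dz and dy ∧ dz — all coefficients vanish. So d(df) = 0.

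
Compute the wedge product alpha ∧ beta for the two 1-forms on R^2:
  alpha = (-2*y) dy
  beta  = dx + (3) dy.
alpha ∧ beta = (2*y) dx ∧ dy

Distribute the wedge, using dx_i ∧ dx_j = -dx_j ∧ dx_i and dx_i ∧ dx_i = 0. For each pair (i, j) with i < j, the coefficient of dx_i ∧ dx_j in alpha ∧ beta is (alpha_i * beta_j - alpha_j * beta_i). Collecting: alpha ∧ beta = (2*y) dx ∧ dy.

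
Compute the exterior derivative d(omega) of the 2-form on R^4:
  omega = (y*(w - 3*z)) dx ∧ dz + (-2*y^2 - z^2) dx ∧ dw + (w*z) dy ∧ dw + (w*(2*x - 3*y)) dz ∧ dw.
d(omega) = (-w + 3*z) dx ∧ dy ∧ dz + (2*w + y + 2*z) dx ∧ dz ∧ dw + (4*y) dx ∧ dy ∧ dw + (-4*w) dy ∧ dz ∧ dw

For a 2-form omega = sum_{i<j} g_{ij} dx_i ∧ dx_j, the exterior derivative is
  d(omega) = sum_{i<j} d(g_{ij}) ∧ dx_i ∧ dx_j = sum_{i<j, k} (∂g_{ij}/∂x_k) dx_k ∧ dx_i ∧ dx_j.
Expand each term, using dx_k ∧ dx_i ∧ dx_j = sgn(permutation) dx_{(a)} ∧ dx_{(b)} ∧ dx_{(c)} with (a < b < c) sorted:
  d(y*(w - 3*z)) includes (∂/∂y)(y*(w - 3*z)) dy = (w - 3*z) dy, which multiplied by dx ∧ dz gives (-w + 3*z) dx ∧ dy ∧ dz
  d(y*(w - 3*z)) includes (∂/∂w)(y*(w - 3*z)) dw = (y) dw, which multiplied by dx ∧ dz gives (y) dx ∧ dz ∧ dw
  d(-2*y^2 - z^2) includes (∂/∂y)(-2*y^2 - z^2) dy = (-4*y) dy, which multiplied by dx ∧ dw gives (4*y) dx ∧ dy ∧ dw
  d(-2*y^2 - z^2) includes (∂/∂z)(-2*y^2 - z^2) dz = (-2*z) dz, which multiplied by dx ∧ dw gives (2*z) dx ∧ dz ∧ dw
  d(w*z) includes (∂/∂z)(w*z) dz = (w) dz, which multiplied by dy ∧ dw gives (-w) dy ∧ dz ∧ dw
  d(w*(2*x - 3*y)) includes (∂/∂x)(w*(2*x - 3*y)) dx = (2*w) dx, which multiplied by dz ∧ dw gives (2*w) dx ∧ dz ∧ dw
  d(w*(2*x - 3*y)) includes (∂/∂y)(w*(2*x - 3*y)) dy = (-3*w) dy, which multiplied by dz ∧ dw gives (-3*w) dy ∧ dz ∧ dw
Collecting like 3-forms: d(omega) = (-w + 3*z) dx ∧ dy ∧ dz + (2*w + y + 2*z) dx ∧ dz ∧ dw + (4*y) dx ∧ dy ∧ dw + (-4*w) dy ∧ dz ∧ dw.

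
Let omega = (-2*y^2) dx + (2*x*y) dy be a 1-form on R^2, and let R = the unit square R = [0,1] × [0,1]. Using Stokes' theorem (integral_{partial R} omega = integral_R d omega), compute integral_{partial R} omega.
integral_(partial R) omega = 3

Stokes: integral_partial_R omega = integral_R d omega with d omega = (∂Q/∂x - ∂P/∂y) dx ∧ dy.
  ∂Q/∂x = 2*y
  ∂P/∂y = -4*y
  integrand = ∂Q/∂x - ∂P/∂y = 6*y.
Integrating over R: integral_0^1 integral_0^1 (6*y) dx dy = 3.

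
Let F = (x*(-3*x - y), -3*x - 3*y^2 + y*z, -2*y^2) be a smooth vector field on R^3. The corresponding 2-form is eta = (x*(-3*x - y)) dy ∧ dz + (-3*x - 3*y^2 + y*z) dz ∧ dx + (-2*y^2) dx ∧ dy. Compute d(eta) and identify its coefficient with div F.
d(eta) = (-6*x - 7*y + z) dx ∧ dy ∧ dz; div F = -6*x - 7*y + z

For a 2-form in R^3 of the form above, applying d gives a 3-form with coefficient ∂P/∂x + ∂Q/∂y + ∂R/∂z:
  ∂P/∂x = -6*x - y
  ∂Q/∂y = -6*y + z
  ∂R/∂z = 0
Sum = -6*x - 7*y + z, which is exactly div F.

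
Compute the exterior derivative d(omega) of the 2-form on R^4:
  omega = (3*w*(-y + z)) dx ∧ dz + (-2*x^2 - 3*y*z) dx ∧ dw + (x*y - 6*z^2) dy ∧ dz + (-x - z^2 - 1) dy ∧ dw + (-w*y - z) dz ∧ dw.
d(omega) = (3*w + y) dx ∧ dy ∧ dz + (3*z) dx ∧ dz ∧ dw + (3*z - 1) dx ∧ dy ∧ dw + (-w + 2*z) dy ∧ dz ∧ dw

For a 2-form omega = sum_{i<j} g_{ij} dx_i ∧ dx_j, the exterior derivative is
  d(omega) = sum_{i<j} d(g_{ij}) ∧ dx_i ∧ dx_j = sum_{i<j, k} (∂g_{ij}/∂x_k) dx_k ∧ dx_i ∧ dx_j.
Expand each term, using dx_k ∧ dx_i ∧ dx_j = sgn(permutation) dx_{(a)} ∧ dx_{(b)} ∧ dx_{(c)} with (a < b < c) sorted:
  d(3*w*(-y + z)) includes (∂/∂y)(3*w*(-y + z)) dy = (-3*w) dy, which multiplied by dx ∧ dz gives (3*w) dx ∧ dy ∧ dz
  d(3*w*(-y + z)) includes (∂/∂w)(3*w*(-y + z)) dw = (-3*y + 3*z) dw, which multiplied by dx ∧ dz gives (-3*y + 3*z) dx ∧ dz ∧ dw
  d(-2*x^2 - 3*y*z) includes (∂/∂y)(-2*x^2 - 3*y*z) dy = (-3*z) dy, which multiplied by dx ∧ dw gives (3*z) dx ∧ dy ∧ dw
  d(-2*x^2 - 3*y*z) includes (∂/∂z)(-2*x^2 - 3*y*z) dz = (-3*y) dz, which multiplied by dx ∧ dw gives (3*y) dx ∧ dz ∧ dw
  d(x*y - 6*z^2) includes (∂/∂x)(x*y - 6*z^2) dx = (y) dx, which multiplied by dy ∧ dz gives (y) dx ∧ dy ∧ dz
  d(-x - z^2 - 1) includes (∂/∂x)(-x - z^2 - 1) dx = (-1) dx, which multiplied by dy ∧ dw gives (-1) dx ∧ dy ∧ dw
  d(-x - z^2 - 1) includes (∂/∂z)(-x - z^2 - 1) dz = (-2*z) dz, which multiplied by dy ∧ dw gives (2*z) dy ∧ dz ∧ dw
  d(-w*y - z) includes (∂/∂y)(-w*y - z) dy = (-w) dy, which multiplied by dz ∧ dw gives (-w) dy ∧ dz ∧ dw
Collecting like 3-forms: d(omega) = (3*w + y) dx ∧ dy ∧ dz + (3*z) dx ∧ dz ∧ dw + (3*z - 1) dx ∧ dy ∧ dw + (-w + 2*z) dy ∧ dz ∧ dw.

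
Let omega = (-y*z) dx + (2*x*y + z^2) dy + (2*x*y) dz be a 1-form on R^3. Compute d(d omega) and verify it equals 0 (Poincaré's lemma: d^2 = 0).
d(d omega) = 0

Step 1: d omega = sum_{i<j} (∂f_j/∂x_i - ∂f_i/∂x_j) dx_i ∧ dx_j:
  coeff of dx ∧ dy: 2*y + z
  coeff of dx ∧ dz: 3*y
  coeff of dy ∧ dz: 2*x - 2*z
Step 2: Apply d again to each 2-form coefficient. The only possible 3-form in R^3 is dx ∧ dy ∧ dz, with coefficient
  ∂(coeff of dy∧dz)/∂x - ∂(coeff of dx∧dz)/∂y + ∂(coeff of dx∧dy)/∂z
  = ∂/∂x (2*x - 2*z) - ∂/∂y (3*y) + ∂/∂z (2*y + z).
Each of these terms simplifies to sums of mixed partials that cancel in pairs. The result is 0 (by equality of mixed partials for smooth functions — Schwarz / Clairaut).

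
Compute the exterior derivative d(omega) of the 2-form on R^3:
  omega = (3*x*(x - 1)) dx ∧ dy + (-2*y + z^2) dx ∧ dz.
d(omega) = (2) dx ∧ dy ∧ dz

For a 2-form omega = sum_{i<j} g_{ij} dx_i ∧ dx_j, the exterior derivative is
  d(omega) = sum_{i<j} d(g_{ij}) ∧ dx_i ∧ dx_j = sum_{i<j, k} (∂g_{ij}/∂x_k) dx_k ∧ dx_i ∧ dx_j.
Expand each term, using dx_k ∧ dx_i ∧ dx_j = sgn(permutation) dx_{(a)} ∧ dx_{(b)} ∧ dx_{(c)} with (a < b < c) sorted:
  d(-2*y + z^2) includes (∂/∂y)(-2*y + z^2) dy = (-2) dy, which multiplied by dx ∧ dz gives (2) dx ∧ dy ∧ dz
Collecting like 3-forms: d(omega) = (2) dx ∧ dy ∧ dz.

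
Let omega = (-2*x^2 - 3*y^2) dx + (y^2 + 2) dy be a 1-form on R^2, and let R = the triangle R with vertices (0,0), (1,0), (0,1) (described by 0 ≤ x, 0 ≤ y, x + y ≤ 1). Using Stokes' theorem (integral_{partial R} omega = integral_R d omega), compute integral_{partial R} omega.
integral_(partial R) omega = 1

Stokes: integral_partial_R omega = integral_R d omega with d omega = (∂Q/∂x - ∂P/∂y) dx ∧ dy.
  ∂Q/∂x = 0
  ∂P/∂y = -6*y
  integrand = ∂Q/∂x - ∂P/∂y = 6*y.
Integrating over R: integral_0^1 integral_0^{1-x} (6*y) dy dx = 1.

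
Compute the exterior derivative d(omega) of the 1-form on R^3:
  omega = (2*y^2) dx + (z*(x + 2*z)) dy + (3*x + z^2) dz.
d(omega) = (-4*y + z) dx ∧ dy + (3) dx ∧ dz + (-x - 4*z) dy ∧ dz

For a 1-form omega = sum_i f_i dx_i, the exterior derivative is
  d(omega) = sum_{i < j} (∂f_j/∂x_i - ∂f_i/∂x_j) dx_i ∧ dx_j.
  coefficient of dx ∧ dy: ∂f_2/∂x - ∂f_1/∂y = ∂(z*(x + 2*z))/∂x - ∂(2*y^2)/∂y = -4*y + z
  coefficient of dx ∧ dz: ∂f_3/∂x - ∂f_1/∂z = ∂(3*x + z^2)/∂x - ∂(2*y^2)/∂z = 3
  coefficient of dy ∧ dz: ∂f_3/∂y - ∂f_2/∂z = ∂(3*x + z^2)/∂y - ∂(z*(x + 2*z))/∂z = -x - 4*z
Assembling: d(omega) = (-4*y + z) dx ∧ dy + (3) dx ∧ dz + (-x - 4*z) dy ∧ dz.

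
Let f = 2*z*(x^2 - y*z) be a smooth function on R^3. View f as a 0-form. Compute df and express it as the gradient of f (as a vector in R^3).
df = (4*x*z) dx + (-2*z^2) dy + (2*x^2 - 4*y*z) dz; grad f = (4*x*z, -2*z^2, 2*x^2 - 4*y*z)

For a 0-form f, d f = (∂f/∂x) dx + (∂f/∂y) dy + (∂f/∂z) dz. The components of the vector representation are exactly the entries of grad f in Cartesian coordinates:
  ∂f/∂x = 4*x*z
  ∂f/∂y = -2*z^2
  ∂f/∂z = 2*x^2 - 4*y*z.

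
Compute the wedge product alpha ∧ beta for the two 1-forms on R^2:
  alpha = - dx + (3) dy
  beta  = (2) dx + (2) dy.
alpha ∧ beta = (-8) dx ∧ dy

Distribute the wedge, using dx_i ∧ dx_j = -dx_j ∧ dx_i and dx_i ∧ dx_i = 0. For each pair (i, j) with i < j, the coefficient of dx_i ∧ dx_j in alpha ∧ beta is (alpha_i * beta_j - alpha_j * beta_i). Collecting: alpha ∧ beta = (-8) dx ∧ dy.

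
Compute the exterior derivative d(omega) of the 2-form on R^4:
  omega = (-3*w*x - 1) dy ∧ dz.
d(omega) = (-3*w) dx ∧ dy ∧ dz + (-3*x) dy ∧ dz ∧ dw

For a 2-form omega = sum_{i<j} g_{ij} dx_i ∧ dx_j, the exterior derivative is
  d(omega) = sum_{i<j} d(g_{ij}) ∧ dx_i ∧ dx_j = sum_{i<j, k} (∂g_{ij}/∂x_k) dx_k ∧ dx_i ∧ dx_j.
Expand each term, using dx_k ∧ dx_i ∧ dx_j = sgn(permutation) dx_{(a)} ∧ dx_{(b)} ∧ dx_{(c)} with (a < b < c) sorted:
  d(-3*w*x - 1) includes (∂/∂x)(-3*w*x - 1) dx = (-3*w) dx, which multiplied by dy ∧ dz gives (-3*w) dx ∧ dy ∧ dz
  d(-3*w*x - 1) includes (∂/∂w)(-3*w*x - 1) dw = (-3*x) dw, which multiplied by dy ∧ dz gives (-3*x) dy ∧ dz ∧ dw
Collecting like 3-forms: d(omega) = (-3*w) dx ∧ dy ∧ dz + (-3*x) dy ∧ dz ∧ dw.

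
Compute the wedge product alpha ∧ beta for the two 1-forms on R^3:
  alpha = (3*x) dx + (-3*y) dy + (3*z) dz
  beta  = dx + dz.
alpha ∧ beta = (3*x - 3*z) dx ∧ dz + (3*y) dx ∧ dy + (-3*y) dy ∧ dz

Distribute the wedge, using dx_i ∧ dx_j = -dx_j ∧ dx_i and dx_i ∧ dx_i = 0. For each pair (i, j) with i < j, the coefficient of dx_i ∧ dx_j in alpha ∧ beta is (alpha_i * beta_j - alpha_j * beta_i). Collecting: alpha ∧ beta = (3*x - 3*z) dx ∧ dz + (3*y) dx ∧ dy + (-3*y) dy ∧ dz.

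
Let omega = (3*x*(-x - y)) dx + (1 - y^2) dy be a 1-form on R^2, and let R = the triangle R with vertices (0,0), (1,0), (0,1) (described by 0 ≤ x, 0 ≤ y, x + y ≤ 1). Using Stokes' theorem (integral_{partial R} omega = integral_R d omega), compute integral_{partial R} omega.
integral_(partial R) omega = 1/2

Stokes: integral_partial_R omega = integral_R d omega with d omega = (∂Q/∂x - ∂P/∂y) dx ∧ dy.
  ∂Q/∂x = 0
  ∂P/∂y = -3*x
  integrand = ∂Q/∂x - ∂P/∂y = 3*x.
Integrating over R: integral_0^1 integral_0^{1-x} (3*x) dy dx = 1/2.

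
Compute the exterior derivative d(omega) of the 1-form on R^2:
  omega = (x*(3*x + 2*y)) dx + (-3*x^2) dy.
d(omega) = (-8*x) dx ∧ dy

For a 1-form omega = sum_i f_i dx_i, the exterior derivative is
  d(omega) = sum_{i < j} (∂f_j/∂x_i - ∂f_i/∂x_j) dx_i ∧ dx_j.
  coefficient of dx ∧ dy: ∂f_2/∂x - ∂f_1/∂y = ∂(-3*x^2)/∂x - ∂(x*(3*x + 2*y))/∂y = -8*x
Assembling: d(omega) = (-8*x) dx ∧ dy.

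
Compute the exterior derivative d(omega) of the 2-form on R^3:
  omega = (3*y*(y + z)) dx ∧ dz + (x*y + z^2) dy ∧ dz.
d(omega) = (-5*y - 3*z) dx ∧ dy ∧ dz

For a 2-form omega = sum_{i<j} g_{ij} dx_i ∧ dx_j, the exterior derivative is
  d(omega) = sum_{i<j} d(g_{ij}) ∧ dx_i ∧ dx_j = sum_{i<j, k} (∂g_{ij}/∂x_k) dx_k ∧ dx_i ∧ dx_j.
Expand each term, using dx_k ∧ dx_i ∧ dx_j = sgn(permutation) dx_{(a)} ∧ dx_{(b)} ∧ dx_{(c)} with (a < b < c) sorted:
  d(3*y*(y + z)) includes (∂/∂y)(3*y*(y + z)) dy = (6*y + 3*z) dy, which multiplied by dx ∧ dz gives (-6*y - 3*z) dx ∧ dy ∧ dz
  d(x*y + z^2) includes (∂/∂x)(x*y + z^2) dx = (y) dx, which multiplied by dy ∧ dz gives (y) dx ∧ dy ∧ dz
Collecting like 3-forms: d(omega) = (-5*y - 3*z) dx ∧ dy ∧ dz.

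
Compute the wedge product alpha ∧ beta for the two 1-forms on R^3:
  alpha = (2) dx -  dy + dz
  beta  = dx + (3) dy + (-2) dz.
alpha ∧ beta = (7) dx ∧ dy + (-5) dx ∧ dz + (-1) dy ∧ dz

Distribute the wedge, using dx_i ∧ dx_j = -dx_j ∧ dx_i and dx_i ∧ dx_i = 0. For each pair (i, j) with i < j, the coefficient of dx_i ∧ dx_j in alpha ∧ beta is (alpha_i * beta_j - alpha_j * beta_i). Collecting: alpha ∧ beta = (7) dx ∧ dy + (-5) dx ∧ dz + (-1) dy ∧ dz.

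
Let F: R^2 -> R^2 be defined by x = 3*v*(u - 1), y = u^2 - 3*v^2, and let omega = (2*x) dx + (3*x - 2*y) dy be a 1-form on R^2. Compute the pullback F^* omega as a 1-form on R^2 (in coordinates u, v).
F^* omega = (-4*u^3 + 18*u^2*v + 30*u*v^2 - 18*u*v - 18*v^2) du + (6*v*(5*u^2 - 9*u*v - 6*u - 6*v^2 + 9*v + 3)) dv

Using F^*(f dg) = (f ∘ F) d(g ∘ F), substitute each coordinate x_i by F_i(u, v) in f_i, and replace dx_i by d F_i = (∂F_i/∂u) du + (∂F_i/∂v) dv.
  For the x component: f_1(F) = 6*v*(u - 1); d F_1 = (3*v) du + (3*u - 3) dv
  For the y component: f_2(F) = -2*u^2 + 9*u*v + 6*v^2 - 9*v; d F_2 = (2*u) du + (-6*v) dv
Combining and collecting du, dv coefficients:
  coeff of du: -4*u^3 + 18*u^2*v + 30*u*v^2 - 18*u*v - 18*v^2
  coeff of dv: 6*v*(5*u^2 - 9*u*v - 6*u - 6*v^2 + 9*v + 3)
F^* omega = (-4*u^3 + 18*u^2*v + 30*u*v^2 - 18*u*v - 18*v^2) du + (6*v*(5*u^2 - 9*u*v - 6*u - 6*v^2 + 9*v + 3)) dv.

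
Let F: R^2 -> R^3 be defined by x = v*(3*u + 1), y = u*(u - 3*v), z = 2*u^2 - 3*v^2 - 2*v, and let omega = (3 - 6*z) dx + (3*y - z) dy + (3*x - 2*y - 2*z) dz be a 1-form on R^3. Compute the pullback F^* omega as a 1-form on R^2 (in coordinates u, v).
F^* omega = (-22*u^3 + 3*u^2*v + 57*u*v^2 + 32*u*v + 45*v^3 + 30*v^2 + 9*v) du + (-39*u^3 + 63*u^2*v - 45*u*v^2 + 9*u - 36*v^3 - 36*v^2 - 2*v + 3) dv

Using F^*(f dg) = (f ∘ F) d(g ∘ F), substitute each coordinate x_i by F_i(u, v) in f_i, and replace dx_i by d F_i = (∂F_i/∂u) du + (∂F_i/∂v) dv.
  For the x component: f_1(F) = -12*u^2 + 18*v^2 + 12*v + 3; d F_1 = (3*v) du + (3*u + 1) dv
  For the y component: f_2(F) = u^2 - 9*u*v + 3*v^2 + 2*v; d F_2 = (2*u - 3*v) du + (-3*u) dv
  For the z component: f_3(F) = -6*u^2 + 15*u*v + 6*v^2 + 7*v; d F_3 = (4*u) du + (-6*v - 2) dv
Combining and collecting du, dv coefficients:
  coeff of du: -22*u^3 + 3*u^2*v + 57*u*v^2 + 32*u*v + 45*v^3 + 30*v^2 + 9*v
  coeff of dv: -39*u^3 + 63*u^2*v - 45*u*v^2 + 9*u - 36*v^3 - 36*v^2 - 2*v + 3
F^* omega = (-22*u^3 + 3*u^2*v + 57*u*v^2 + 32*u*v + 45*v^3 + 30*v^2 + 9*v) du + (-39*u^3 + 63*u^2*v - 45*u*v^2 + 9*u - 36*v^3 - 36*v^2 - 2*v + 3) dv.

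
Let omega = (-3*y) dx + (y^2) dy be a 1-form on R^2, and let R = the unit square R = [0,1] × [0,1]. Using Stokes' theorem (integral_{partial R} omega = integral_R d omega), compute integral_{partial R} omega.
integral_(partial R) omega = 3

Stokes: integral_partial_R omega = integral_R d omega with d omega = (∂Q/∂x - ∂P/∂y) dx ∧ dy.
  ∂Q/∂x = 0
  ∂P/∂y = -3
  integrand = ∂Q/∂x - ∂P/∂y = 3.
Integrating over R: integral_0^1 integral_0^1 (3) dx dy = 3.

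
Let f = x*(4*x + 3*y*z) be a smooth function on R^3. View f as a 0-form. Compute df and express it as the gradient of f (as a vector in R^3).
df = (8*x + 3*y*z) dx + (3*x*z) dy + (3*x*y) dz; grad f = (8*x + 3*y*z, 3*x*z, 3*x*y)

For a 0-form f, d f = (∂f/∂x) dx + (∂f/∂y) dy + (∂f/∂z) dz. The components of the vector representation are exactly the entries of grad f in Cartesian coordinates:
  ∂f/∂x = 8*x + 3*y*z
  ∂f/∂y = 3*x*z
  ∂f/∂z = 3*x*y.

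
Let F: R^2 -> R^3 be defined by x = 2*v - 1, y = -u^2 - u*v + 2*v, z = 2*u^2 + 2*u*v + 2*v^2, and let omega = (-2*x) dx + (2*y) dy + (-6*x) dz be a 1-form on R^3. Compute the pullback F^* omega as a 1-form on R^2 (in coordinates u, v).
F^* omega = (4*u^3 + 6*u^2*v + 2*u*v^2 - 56*u*v + 24*u - 28*v^2 + 12*v) du + (2*u^3 + 2*u^2*v - 4*u^2 - 32*u*v + 12*u - 48*v^2 + 24*v + 4) dv

Using F^*(f dg) = (f ∘ F) d(g ∘ F), substitute each coordinate x_i by F_i(u, v) in f_i, and replace dx_i by d F_i = (∂F_i/∂u) du + (∂F_i/∂v) dv.
  For the x component: f_1(F) = 2 - 4*v; d F_1 = (0) du + (2) dv
  For the y component: f_2(F) = -2*u^2 - 2*u*v + 4*v; d F_2 = (-2*u - v) du + (2 - u) dv
  For the z component: f_3(F) = 6 - 12*v; d F_3 = (4*u + 2*v) du + (2*u + 4*v) dv
Combining and collecting du, dv coefficients:
  coeff of du: 4*u^3 + 6*u^2*v + 2*u*v^2 - 56*u*v + 24*u - 28*v^2 + 12*v
  coeff of dv: 2*u^3 + 2*u^2*v - 4*u^2 - 32*u*v + 12*u - 48*v^2 + 24*v + 4
F^* omega = (4*u^3 + 6*u^2*v + 2*u*v^2 - 56*u*v + 24*u - 28*v^2 + 12*v) du + (2*u^3 + 2*u^2*v - 4*u^2 - 32*u*v + 12*u - 48*v^2 + 24*v + 4) dv.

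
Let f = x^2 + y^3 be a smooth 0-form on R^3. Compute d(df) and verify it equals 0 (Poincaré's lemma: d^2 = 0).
d(df) = 0

Step 1: df = sum_i (∂f/∂x_i) dx_i = (2*x) dx + (3*y^2) dy + (0) dz.
Step 2: Apply d again. Using the 1-form formula, the coefficient of dx ∧ dy in d(df) is ∂^2 f/∂x ∂y - ∂^2 f/∂y ∂x = (0) - (0) = 0 (equality of mixed partials for smooth f).
Similarly for dx ∧ dz and dy ∧ dz — all coefficients vanish. So d(df) = 0.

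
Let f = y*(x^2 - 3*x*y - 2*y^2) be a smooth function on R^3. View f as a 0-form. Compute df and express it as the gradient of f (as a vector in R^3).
df = (y*(2*x - 3*y)) dx + (x^2 - 6*x*y - 6*y^2) dy + (0) dz; grad f = (y*(2*x - 3*y), x^2 - 6*x*y - 6*y^2, 0)

For a 0-form f, d f = (∂f/∂x) dx + (∂f/∂y) dy + (∂f/∂z) dz. The components of the vector representation are exactly the entries of grad f in Cartesian coordinates:
  ∂f/∂x = y*(2*x - 3*y)
  ∂f/∂y = x^2 - 6*x*y - 6*y^2
  ∂f/∂z = 0.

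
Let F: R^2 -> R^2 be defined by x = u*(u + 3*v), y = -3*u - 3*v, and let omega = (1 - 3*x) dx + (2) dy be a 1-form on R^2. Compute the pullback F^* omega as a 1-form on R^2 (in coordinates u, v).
F^* omega = (-6*u^3 - 27*u^2*v - 27*u*v^2 + 2*u + 3*v - 6) du + (-9*u^3 - 27*u^2*v + 3*u - 6) dv

Using F^*(f dg) = (f ∘ F) d(g ∘ F), substitute each coordinate x_i by F_i(u, v) in f_i, and replace dx_i by d F_i = (∂F_i/∂u) du + (∂F_i/∂v) dv.
  For the x component: f_1(F) = -3*u^2 - 9*u*v + 1; d F_1 = (2*u + 3*v) du + (3*u) dv
  For the y component: f_2(F) = 2; d F_2 = (-3) du + (-3) dv
Combining and collecting du, dv coefficients:
  coeff of du: -6*u^3 - 27*u^2*v - 27*u*v^2 + 2*u + 3*v - 6
  coeff of dv: -9*u^3 - 27*u^2*v + 3*u - 6
F^* omega = (-6*u^3 - 27*u^2*v - 27*u*v^2 + 2*u + 3*v - 6) du + (-9*u^3 - 27*u^2*v + 3*u - 6) dv.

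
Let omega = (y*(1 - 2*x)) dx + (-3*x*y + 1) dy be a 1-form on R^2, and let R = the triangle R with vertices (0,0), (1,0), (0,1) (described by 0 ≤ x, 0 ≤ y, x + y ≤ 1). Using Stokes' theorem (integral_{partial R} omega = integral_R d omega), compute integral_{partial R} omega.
integral_(partial R) omega = -2/3

Stokes: integral_partial_R omega = integral_R d omega with d omega = (∂Q/∂x - ∂P/∂y) dx ∧ dy.
  ∂Q/∂x = -3*y
  ∂P/∂y = 1 - 2*x
  integrand = ∂Q/∂x - ∂P/∂y = 2*x - 3*y - 1.
Integrating over R: integral_0^1 integral_0^{1-x} (2*x - 3*y - 1) dy dx = -2/3.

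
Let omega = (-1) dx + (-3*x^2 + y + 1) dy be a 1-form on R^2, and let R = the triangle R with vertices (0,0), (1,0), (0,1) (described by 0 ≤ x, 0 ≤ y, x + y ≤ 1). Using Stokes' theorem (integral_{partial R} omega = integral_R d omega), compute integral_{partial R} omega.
integral_(partial R) omega = -1

Stokes: integral_partial_R omega = integral_R d omega with d omega = (∂Q/∂x - ∂P/∂y) dx ∧ dy.
  ∂Q/∂x = -6*x
  ∂P/∂y = 0
  integrand = ∂Q/∂x - ∂P/∂y = -6*x.
Integrating over R: integral_0^1 integral_0^{1-x} (-6*x) dy dx = -1.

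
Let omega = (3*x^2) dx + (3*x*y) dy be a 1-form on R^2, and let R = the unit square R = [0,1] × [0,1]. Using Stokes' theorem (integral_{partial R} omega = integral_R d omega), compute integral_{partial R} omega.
integral_(partial R) omega = 3/2

Stokes: integral_partial_R omega = integral_R d omega with d omega = (∂Q/∂x - ∂P/∂y) dx ∧ dy.
  ∂Q/∂x = 3*y
  ∂P/∂y = 0
  integrand = ∂Q/∂x - ∂P/∂y = 3*y.
Integrating over R: integral_0^1 integral_0^1 (3*y) dx dy = 3/2.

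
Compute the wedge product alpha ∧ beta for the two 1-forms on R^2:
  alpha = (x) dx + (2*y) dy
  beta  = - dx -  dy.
alpha ∧ beta = (-x + 2*y) dx ∧ dy

Distribute the wedge, using dx_i ∧ dx_j = -dx_j ∧ dx_i and dx_i ∧ dx_i = 0. For each pair (i, j) with i < j, the coefficient of dx_i ∧ dx_j in alpha ∧ beta is (alpha_i * beta_j - alpha_j * beta_i). Collecting: alpha ∧ beta = (-x + 2*y) dx ∧ dy.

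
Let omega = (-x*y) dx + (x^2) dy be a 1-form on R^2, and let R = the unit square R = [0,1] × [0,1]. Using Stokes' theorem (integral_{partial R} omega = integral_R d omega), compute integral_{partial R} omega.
integral_(partial R) omega = 3/2

Stokes: integral_partial_R omega = integral_R d omega with d omega = (∂Q/∂x - ∂P/∂y) dx ∧ dy.
  ∂Q/∂x = 2*x
  ∂P/∂y = -x
  integrand = ∂Q/∂x - ∂P/∂y = 3*x.
Integrating over R: integral_0^1 integral_0^1 (3*x) dx dy = 3/2.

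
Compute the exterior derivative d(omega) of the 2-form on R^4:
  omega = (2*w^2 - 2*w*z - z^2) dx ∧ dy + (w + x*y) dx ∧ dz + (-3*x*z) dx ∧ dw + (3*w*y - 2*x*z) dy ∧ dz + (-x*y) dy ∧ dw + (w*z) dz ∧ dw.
d(omega) = (-2*w - x - 4*z) dx ∧ dy ∧ dz + (4*w - y - 2*z) dx ∧ dy ∧ dw + (3*x + 1) dx ∧ dz ∧ dw + (3*y) dy ∧ dz ∧ dw

For a 2-form omega = sum_{i<j} g_{ij} dx_i ∧ dx_j, the exterior derivative is
  d(omega) = sum_{i<j} d(g_{ij}) ∧ dx_i ∧ dx_j = sum_{i<j, k} (∂g_{ij}/∂x_k) dx_k ∧ dx_i ∧ dx_j.
Expand each term, using dx_k ∧ dx_i ∧ dx_j = sgn(permutation) dx_{(a)} ∧ dx_{(b)} ∧ dx_{(c)} with (a < b < c) sorted:
  d(2*w^2 - 2*w*z - z^2) includes (∂/∂z)(2*w^2 - 2*w*z - z^2) dz = (-2*w - 2*z) dz, which multiplied by dx ∧ dy gives (-2*w - 2*z) dx ∧ dy ∧ dz
  d(2*w^2 - 2*w*z - z^2) includes (∂/∂w)(2*w^2 - 2*w*z - z^2) dw = (4*w - 2*z) dw, which multiplied by dx ∧ dy gives (4*w - 2*z) dx ∧ dy ∧ dw
  d(w + x*y) includes (∂/∂y)(w + x*y) dy = (x) dy, which multiplied by dx ∧ dz gives (-x) dx ∧ dy ∧ dz
  d(w + x*y) includes (∂/∂w)(w + x*y) dw = (1) dw, which multiplied by dx ∧ dz gives (1) dx ∧ dz ∧ dw
  d(-3*x*z) includes (∂/∂z)(-3*x*z) dz = (-3*x) dz, which multiplied by dx ∧ dw gives (3*x) dx ∧ dz ∧ dw
  d(3*w*y - 2*x*z) includes (∂/∂x)(3*w*y - 2*x*z) dx = (-2*z) dx, which multiplied by dy ∧ dz gives (-2*z) dx ∧ dy ∧ dz
  d(3*w*y - 2*x*z) includes (∂/∂w)(3*w*y - 2*x*z) dw = (3*y) dw, which multiplied by dy ∧ dz gives (3*y) dy ∧ dz ∧ dw
  d(-x*y) includes (∂/∂x)(-x*y) dx = (-y) dx, which multiplied by dy ∧ dw gives (-y) dx ∧ dy ∧ dw
Collecting like 3-forms: d(omega) = (-2*w - x - 4*z) dx ∧ dy ∧ dz + (4*w - y - 2*z) dx ∧ dy ∧ dw + (3*x + 1) dx ∧ dz ∧ dw + (3*y) dy ∧ dz ∧ dw.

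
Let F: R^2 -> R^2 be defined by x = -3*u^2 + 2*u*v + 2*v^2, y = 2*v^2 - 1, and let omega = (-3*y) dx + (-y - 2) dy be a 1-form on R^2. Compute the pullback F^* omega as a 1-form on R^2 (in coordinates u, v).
F^* omega = (36*u*v^2 - 18*u - 12*v^3 + 6*v) du + (-12*u*v^2 + 6*u - 32*v^3 + 8*v) dv

Using F^*(f dg) = (f ∘ F) d(g ∘ F), substitute each coordinate x_i by F_i(u, v) in f_i, and replace dx_i by d F_i = (∂F_i/∂u) du + (∂F_i/∂v) dv.
  For the x component: f_1(F) = 3 - 6*v^2; d F_1 = (-6*u + 2*v) du + (2*u + 4*v) dv
  For the y component: f_2(F) = -2*v^2 - 1; d F_2 = (0) du + (4*v) dv
Combining and collecting du, dv coefficients:
  coeff of du: 36*u*v^2 - 18*u - 12*v^3 + 6*v
  coeff of dv: -12*u*v^2 + 6*u - 32*v^3 + 8*v
F^* omega = (36*u*v^2 - 18*u - 12*v^3 + 6*v) du + (-12*u*v^2 + 6*u - 32*v^3 + 8*v) dv.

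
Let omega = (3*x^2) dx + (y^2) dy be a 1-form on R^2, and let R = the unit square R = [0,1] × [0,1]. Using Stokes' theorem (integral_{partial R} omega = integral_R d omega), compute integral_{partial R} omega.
integral_(partial R) omega = 0

Stokes: integral_partial_R omega = integral_R d omega with d omega = (∂Q/∂x - ∂P/∂y) dx ∧ dy.
  ∂Q/∂x = 0
  ∂P/∂y = 0
  integrand = ∂Q/∂x - ∂P/∂y = 0.
Integrating over R: integral_0^1 integral_0^1 (0) dx dy = 0.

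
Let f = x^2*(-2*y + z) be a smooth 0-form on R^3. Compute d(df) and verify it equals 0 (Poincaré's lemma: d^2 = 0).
d(df) = 0

Step 1: df = sum_i (∂f/∂x_i) dx_i = (2*x*(-2*y + z)) dx + (-2*x^2) dy + (x^2) dz.
Step 2: Apply d again. Using the 1-form formula, the coefficient of dx ∧ dy in d(df) is ∂^2 f/∂x ∂y - ∂^2 f/∂y ∂x = (-4*x) - (-4*x) = 0 (equality of mixed partials for smooth f).
Similarly for dx ∧ dz and dy ∧ dz — all coefficients vanish. So d(df) = 0.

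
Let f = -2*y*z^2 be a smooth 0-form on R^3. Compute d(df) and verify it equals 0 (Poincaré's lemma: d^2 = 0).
d(df) = 0

Step 1: df = sum_i (∂f/∂x_i) dx_i = (0) dx + (-2*z^2) dy + (-4*y*z) dz.
Step 2: Apply d again. Using the 1-form formula, the coefficient of dx ∧ dy in d(df) is ∂^2 f/∂x ∂y - ∂^2 f/∂y ∂x = (0) - (0) = 0 (equality of mixed partials for smooth f).
Similarly for dx ∧ dz and dy ∧ dz — all coefficients vanish. So d(df) = 0.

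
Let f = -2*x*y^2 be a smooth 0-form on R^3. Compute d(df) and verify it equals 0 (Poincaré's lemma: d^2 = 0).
d(df) = 0

Step 1: df = sum_i (∂f/∂x_i) dx_i = (-2*y^2) dx + (-4*x*y) dy + (0) dz.
Step 2: Apply d again. Using the 1-form formula, the coefficient of dx ∧ dy in d(df) is ∂^2 f/∂x ∂y - ∂^2 f/∂y ∂x = (-4*y) - (-4*y) = 0 (equality of mixed partials for smooth f).
Similarly for dx ∧ dz and dy ∧ dz — all coefficients vanish. So d(df) = 0.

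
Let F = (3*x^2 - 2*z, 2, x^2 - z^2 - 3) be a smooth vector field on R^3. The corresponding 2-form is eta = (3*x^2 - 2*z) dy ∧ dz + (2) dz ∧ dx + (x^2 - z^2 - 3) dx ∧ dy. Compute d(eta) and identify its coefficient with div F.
d(eta) = (6*x - 2*z) dx ∧ dy ∧ dz; div F = 6*x - 2*z

For a 2-form in R^3 of the form above, applying d gives a 3-form with coefficient ∂P/∂x + ∂Q/∂y + ∂R/∂z:
  ∂P/∂x = 6*x
  ∂Q/∂y = 0
  ∂R/∂z = -2*z
Sum = 6*x - 2*z, which is exactly div F.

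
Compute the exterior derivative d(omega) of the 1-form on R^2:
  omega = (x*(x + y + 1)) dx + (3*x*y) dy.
d(omega) = (-x + 3*y) dx ∧ dy

For a 1-form omega = sum_i f_i dx_i, the exterior derivative is
  d(omega) = sum_{i < j} (∂f_j/∂x_i - ∂f_i/∂x_j) dx_i ∧ dx_j.
  coefficient of dx ∧ dy: ∂f_2/∂x - ∂f_1/∂y = ∂(3*x*y)/∂x - ∂(x*(x + y + 1))/∂y = -x + 3*y
Assembling: d(omega) = (-x + 3*y) dx ∧ dy.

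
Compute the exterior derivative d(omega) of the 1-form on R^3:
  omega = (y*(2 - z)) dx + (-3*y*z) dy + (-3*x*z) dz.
d(omega) = (z - 2) dx ∧ dy + (y - 3*z) dx ∧ dz + (3*y) dy ∧ dz

For a 1-form omega = sum_i f_i dx_i, the exterior derivative is
  d(omega) = sum_{i < j} (∂f_j/∂x_i - ∂f_i/∂x_j) dx_i ∧ dx_j.
  coefficient of dx ∧ dy: ∂f_2/∂x - ∂f_1/∂y = ∂(-3*y*z)/∂x - ∂(y*(2 - z))/∂y = z - 2
  coefficient of dx ∧ dz: ∂f_3/∂x - ∂f_1/∂z = ∂(-3*x*z)/∂x - ∂(y*(2 - z))/∂z = y - 3*z
  coefficient of dy ∧ dz: ∂f_3/∂y - ∂f_2/∂z = ∂(-3*x*z)/∂y - ∂(-3*y*z)/∂z = 3*y
Assembling: d(omega) = (z - 2) dx ∧ dy + (y - 3*z) dx ∧ dz + (3*y) dy ∧ dz.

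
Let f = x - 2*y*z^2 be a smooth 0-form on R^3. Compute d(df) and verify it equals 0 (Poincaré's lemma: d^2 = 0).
d(df) = 0

Step 1: df = sum_i (∂f/∂x_i) dx_i = (1) dx + (-2*z^2) dy + (-4*y*z) dz.
Step 2: Apply d again. Using the 1-form formula, the coefficient of dx ∧ dy in d(df) is ∂^2 f/∂x ∂y - ∂^2 f/∂y ∂x = (0) - (0) = 0 (equality of mixed partials for smooth f).
Similarly for dx ∧ dz and dy ∧ dz — all coefficients vanish. So d(df) = 0.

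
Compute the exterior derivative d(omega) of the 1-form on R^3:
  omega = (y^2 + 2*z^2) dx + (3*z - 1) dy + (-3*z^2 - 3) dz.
d(omega) = (-2*y) dx ∧ dy + (-4*z) dx ∧ dz + (-3) dy ∧ dz

For a 1-form omega = sum_i f_i dx_i, the exterior derivative is
  d(omega) = sum_{i < j} (∂f_j/∂x_i - ∂f_i/∂x_j) dx_i ∧ dx_j.
  coefficient of dx ∧ dy: ∂f_2/∂x - ∂f_1/∂y = ∂(3*z - 1)/∂x - ∂(y^2 + 2*z^2)/∂y = -2*y
  coefficient of dx ∧ dz: ∂f_3/∂x - ∂f_1/∂z = ∂(-3*z^2 - 3)/∂x - ∂(y^2 + 2*z^2)/∂z = -4*z
  coefficient of dy ∧ dz: ∂f_3/∂y - ∂f_2/∂z = ∂(-3*z^2 - 3)/∂y - ∂(3*z - 1)/∂z = -3
Assembling: d(omega) = (-2*y) dx ∧ dy + (-4*z) dx ∧ dz + (-3) dy ∧ dz.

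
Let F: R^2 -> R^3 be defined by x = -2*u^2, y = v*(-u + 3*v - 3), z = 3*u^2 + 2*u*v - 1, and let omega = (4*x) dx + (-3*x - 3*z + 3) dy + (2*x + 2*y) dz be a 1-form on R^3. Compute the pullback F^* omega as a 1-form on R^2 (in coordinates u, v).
F^* omega = (8*u^3 - 17*u^2*v + 38*u*v^2 - 36*u*v + 12*v^3 - 12*v^2 - 6*v) du + (-5*u^3 - 16*u^2*v + 9*u^2 - 24*u*v^2 + 6*u*v - 6*u + 36*v - 18) dv

Using F^*(f dg) = (f ∘ F) d(g ∘ F), substitute each coordinate x_i by F_i(u, v) in f_i, and replace dx_i by d F_i = (∂F_i/∂u) du + (∂F_i/∂v) dv.
  For the x component: f_1(F) = -8*u^2; d F_1 = (-4*u) du + (0) dv
  For the y component: f_2(F) = -3*u^2 - 6*u*v + 6; d F_2 = (-v) du + (-u + 6*v - 3) dv
  For the z component: f_3(F) = -4*u^2 - 2*u*v + 6*v^2 - 6*v; d F_3 = (6*u + 2*v) du + (2*u) dv
Combining and collecting du, dv coefficients:
  coeff of du: 8*u^3 - 17*u^2*v + 38*u*v^2 - 36*u*v + 12*v^3 - 12*v^2 - 6*v
  coeff of dv: -5*u^3 - 16*u^2*v + 9*u^2 - 24*u*v^2 + 6*u*v - 6*u + 36*v - 18
F^* omega = (8*u^3 - 17*u^2*v + 38*u*v^2 - 36*u*v + 12*v^3 - 12*v^2 - 6*v) du + (-5*u^3 - 16*u^2*v + 9*u^2 - 24*u*v^2 + 6*u*v - 6*u + 36*v - 18) dv.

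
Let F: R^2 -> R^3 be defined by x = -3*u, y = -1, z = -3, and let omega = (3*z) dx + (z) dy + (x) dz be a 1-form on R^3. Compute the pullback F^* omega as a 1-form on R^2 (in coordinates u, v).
F^* omega = (27) du

Using F^*(f dg) = (f ∘ F) d(g ∘ F), substitute each coordinate x_i by F_i(u, v) in f_i, and replace dx_i by d F_i = (∂F_i/∂u) du + (∂F_i/∂v) dv.
  For the x component: f_1(F) = -9; d F_1 = (-3) du + (0) dv
  For the y component: f_2(F) = -3; d F_2 = (0) du + (0) dv
  For the z component: f_3(F) = -3*u; d F_3 = (0) du + (0) dv
Combining and collecting du, dv coefficients:
  coeff of du: 27
  coeff of dv: 0
F^* omega = (27) du.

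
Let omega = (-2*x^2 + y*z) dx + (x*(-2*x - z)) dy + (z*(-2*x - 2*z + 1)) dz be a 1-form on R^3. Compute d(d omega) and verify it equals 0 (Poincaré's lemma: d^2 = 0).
d(d omega) = 0

Step 1: d omega = sum_{i<j} (∂f_j/∂x_i - ∂f_i/∂x_j) dx_i ∧ dx_j:
  coeff of dx ∧ dy: -4*x - 2*z
  coeff of dx ∧ dz: -y - 2*z
  coeff of dy ∧ dz: x
Step 2: Apply d again to each 2-form coefficient. The only possible 3-form in R^3 is dx ∧ dy ∧ dz, with coefficient
  ∂(coeff of dy∧dz)/∂x - ∂(coeff of dx∧dz)/∂y + ∂(coeff of dx∧dy)/∂z
  = ∂/∂x (x) - ∂/∂y (-y - 2*z) + ∂/∂z (-4*x - 2*z).
Each of these terms simplifies to sums of mixed partials that cancel in pairs. The result is 0 (by equality of mixed partials for smooth functions — Schwarz / Clairaut).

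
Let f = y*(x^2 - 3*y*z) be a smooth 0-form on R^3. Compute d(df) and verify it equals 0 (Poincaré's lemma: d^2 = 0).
d(df) = 0

Step 1: df = sum_i (∂f/∂x_i) dx_i = (2*x*y) dx + (x^2 - 6*y*z) dy + (-3*y^2) dz.
Step 2: Apply d again. Using the 1-form formula, the coefficient of dx ∧ dy in d(df) is ∂^2 f/∂x ∂y - ∂^2 f/∂y ∂x = (2*x) - (2*x) = 0 (equality of mixed partials for smooth f).
Similarly for dx ∧ dz and dy ∧ dz — all coefficients vanish. So d(df) = 0.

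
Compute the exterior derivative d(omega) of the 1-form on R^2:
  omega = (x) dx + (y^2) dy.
d(omega) = 0

For a 1-form omega = sum_i f_i dx_i, the exterior derivative is
  d(omega) = sum_{i < j} (∂f_j/∂x_i - ∂f_i/∂x_j) dx_i ∧ dx_j.

Assembling: d(omega) = 0.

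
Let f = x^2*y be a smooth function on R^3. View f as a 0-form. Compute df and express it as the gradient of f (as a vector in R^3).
df = (2*x*y) dx + (x^2) dy + (0) dz; grad f = (2*x*y, x^2, 0)

For a 0-form f, d f = (∂f/∂x) dx + (∂f/∂y) dy + (∂f/∂z) dz. The components of the vector representation are exactly the entries of grad f in Cartesian coordinates:
  ∂f/∂x = 2*x*y
  ∂f/∂y = x^2
  ∂f/∂z = 0.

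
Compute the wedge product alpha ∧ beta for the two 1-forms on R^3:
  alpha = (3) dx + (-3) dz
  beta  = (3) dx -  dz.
alpha ∧ beta = (6) dx ∧ dz

Distribute the wedge, using dx_i ∧ dx_j = -dx_j ∧ dx_i and dx_i ∧ dx_i = 0. For each pair (i, j) with i < j, the coefficient of dx_i ∧ dx_j in alpha ∧ beta is (alpha_i * beta_j - alpha_j * beta_i). Collecting: alpha ∧ beta = (6) dx ∧ dz.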